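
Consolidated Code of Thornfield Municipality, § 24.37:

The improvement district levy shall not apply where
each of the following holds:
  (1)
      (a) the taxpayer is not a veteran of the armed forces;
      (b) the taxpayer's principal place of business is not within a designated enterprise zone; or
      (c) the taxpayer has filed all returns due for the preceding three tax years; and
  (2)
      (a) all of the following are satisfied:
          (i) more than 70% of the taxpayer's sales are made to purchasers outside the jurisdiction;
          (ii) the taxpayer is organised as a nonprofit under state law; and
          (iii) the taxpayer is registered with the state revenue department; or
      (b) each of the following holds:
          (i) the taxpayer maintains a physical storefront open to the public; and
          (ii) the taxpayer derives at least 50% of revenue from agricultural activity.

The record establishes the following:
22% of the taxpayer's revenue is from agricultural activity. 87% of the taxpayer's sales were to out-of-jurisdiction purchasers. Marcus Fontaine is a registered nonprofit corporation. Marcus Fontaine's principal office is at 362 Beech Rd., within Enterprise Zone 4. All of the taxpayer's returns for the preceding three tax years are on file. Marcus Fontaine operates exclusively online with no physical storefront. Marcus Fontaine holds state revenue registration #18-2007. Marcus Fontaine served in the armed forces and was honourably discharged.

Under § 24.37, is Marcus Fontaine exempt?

(a) not (veteran) — fails.
(b) not (in enterprise zone) — fails.
(c) returns current — satisfied.
(1) = F OR F OR T = true.
(i) >70% out-of-jur. sales — satisfied.
(ii) nonprofit — met.
(iii) state-registered — met.
So (a) is satisfied (T AND T AND T).
(i) has storefront — fails.
(ii) ≥50% agricultural — fails.
(b) = F AND F = false.
(2) = T OR F = true.
So Overall is satisfied (T AND T).

Yes — exempt.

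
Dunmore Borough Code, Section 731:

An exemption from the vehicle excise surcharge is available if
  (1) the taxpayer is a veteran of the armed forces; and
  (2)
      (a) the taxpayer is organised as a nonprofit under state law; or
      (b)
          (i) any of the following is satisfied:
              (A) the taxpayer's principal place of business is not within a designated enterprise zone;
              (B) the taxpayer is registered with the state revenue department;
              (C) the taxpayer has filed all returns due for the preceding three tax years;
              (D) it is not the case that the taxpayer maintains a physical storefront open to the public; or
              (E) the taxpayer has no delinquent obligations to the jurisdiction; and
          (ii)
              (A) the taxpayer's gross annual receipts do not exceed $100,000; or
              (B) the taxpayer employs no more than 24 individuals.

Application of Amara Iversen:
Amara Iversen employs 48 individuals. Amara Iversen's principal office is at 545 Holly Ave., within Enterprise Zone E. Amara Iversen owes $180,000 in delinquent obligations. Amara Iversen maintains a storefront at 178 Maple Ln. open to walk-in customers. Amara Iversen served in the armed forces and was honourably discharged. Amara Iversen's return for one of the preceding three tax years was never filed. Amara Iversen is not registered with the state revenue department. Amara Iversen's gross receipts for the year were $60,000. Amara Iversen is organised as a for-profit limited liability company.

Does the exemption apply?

No — not exempt.

(1) veteran — met.
(a) nonprofit — fails.
(A) not (in enterprise zone) — not met.
(B) state-registered — fails.
(C) returns current — not met.
(D) not (has storefront) — not met.
(E) no delinquency — not met.
So (i) is not satisfied (F OR F OR F OR F OR F).
(A) receipts ≤ $100,000 — met.
(B) ≤ 24 employees — not met.
(ii) = T OR F = true.
(b) = F AND T = false.
(2) = F OR F = false.
Overall: T AND F → false.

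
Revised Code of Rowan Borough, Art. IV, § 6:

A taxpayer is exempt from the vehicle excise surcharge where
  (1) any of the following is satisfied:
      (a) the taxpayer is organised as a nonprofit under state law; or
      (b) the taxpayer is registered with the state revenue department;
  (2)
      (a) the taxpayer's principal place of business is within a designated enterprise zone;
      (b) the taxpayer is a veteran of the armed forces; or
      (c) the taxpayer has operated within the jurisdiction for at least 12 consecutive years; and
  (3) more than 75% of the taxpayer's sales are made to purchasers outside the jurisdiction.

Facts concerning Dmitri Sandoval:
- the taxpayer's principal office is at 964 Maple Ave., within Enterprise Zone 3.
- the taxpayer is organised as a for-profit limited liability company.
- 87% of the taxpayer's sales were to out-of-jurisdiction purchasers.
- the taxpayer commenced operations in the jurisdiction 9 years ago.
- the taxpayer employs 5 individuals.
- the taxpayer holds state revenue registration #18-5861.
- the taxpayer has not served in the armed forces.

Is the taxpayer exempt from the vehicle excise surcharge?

Yes — exempt.

(a) nonprofit — not satisfied.
(b) state-registered — satisfied.
(1) = F OR T = true.
(a) in enterprise zone — satisfied.
(b) veteran — fails.
(c) ≥ 12 yrs in jurisdiction — fails.
(2): T OR F OR F → true.
(3) >75% out-of-jur. sales — satisfied.
So Overall is satisfied (T AND T AND T).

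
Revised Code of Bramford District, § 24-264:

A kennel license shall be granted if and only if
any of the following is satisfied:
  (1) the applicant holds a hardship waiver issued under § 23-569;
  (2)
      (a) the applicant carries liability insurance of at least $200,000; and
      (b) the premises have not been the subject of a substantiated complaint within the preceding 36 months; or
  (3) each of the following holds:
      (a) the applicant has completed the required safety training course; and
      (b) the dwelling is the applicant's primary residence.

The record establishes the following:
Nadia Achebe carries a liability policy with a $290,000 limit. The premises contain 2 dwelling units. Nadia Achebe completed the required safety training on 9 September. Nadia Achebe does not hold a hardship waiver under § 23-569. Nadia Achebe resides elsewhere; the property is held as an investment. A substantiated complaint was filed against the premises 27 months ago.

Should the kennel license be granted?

(1) hardship waiver — not satisfied.
(a) insurance ≥ $200,000 — holds.
(b) no complaint in 36 mo. — not met.
So (2) is not satisfied (T AND F).
(a) safety training — met.
(b) primary residence — not satisfied.
(3): T AND F → false.
Overall: F OR F OR F → false.

No — denied.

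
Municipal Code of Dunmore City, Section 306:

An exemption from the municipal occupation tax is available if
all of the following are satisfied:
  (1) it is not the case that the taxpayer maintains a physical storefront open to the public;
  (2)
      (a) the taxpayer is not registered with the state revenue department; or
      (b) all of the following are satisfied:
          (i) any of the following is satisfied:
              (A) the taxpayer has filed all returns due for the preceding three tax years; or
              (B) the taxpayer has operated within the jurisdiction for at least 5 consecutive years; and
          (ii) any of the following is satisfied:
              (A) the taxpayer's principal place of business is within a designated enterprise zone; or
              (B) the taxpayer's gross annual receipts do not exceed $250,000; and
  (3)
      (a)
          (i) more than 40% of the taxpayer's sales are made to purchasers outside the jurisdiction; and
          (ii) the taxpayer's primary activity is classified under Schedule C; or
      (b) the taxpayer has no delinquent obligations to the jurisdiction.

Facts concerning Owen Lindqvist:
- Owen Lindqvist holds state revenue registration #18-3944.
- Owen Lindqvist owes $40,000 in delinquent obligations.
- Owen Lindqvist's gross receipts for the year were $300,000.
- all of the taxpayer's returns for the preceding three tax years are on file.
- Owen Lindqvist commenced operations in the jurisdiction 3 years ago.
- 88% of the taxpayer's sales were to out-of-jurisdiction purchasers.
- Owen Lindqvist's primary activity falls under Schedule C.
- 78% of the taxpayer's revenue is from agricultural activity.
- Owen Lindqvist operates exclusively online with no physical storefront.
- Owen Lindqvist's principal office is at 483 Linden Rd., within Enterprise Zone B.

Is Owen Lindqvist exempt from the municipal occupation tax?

Yes — exempt.

(1) not (has storefront) — holds.
(a) not (state-registered) — fails.
(A) returns current — met.
(B) ≥ 5 yrs in jurisdiction — not met.
(i): T OR F → true.
(A) in enterprise zone — holds.
(B) receipts ≤ $250,000 — not satisfied.
(ii) = T OR F = true.
So (b) is satisfied (T AND T).
(2) = F OR T = true.
(i) >40% out-of-jur. sales — satisfied.
(ii) Schedule C activity — satisfied.
So (a) is satisfied (T AND T).
(b) no delinquency — not satisfied.
(3): T OR F → true.
Overall: T AND T AND T → true.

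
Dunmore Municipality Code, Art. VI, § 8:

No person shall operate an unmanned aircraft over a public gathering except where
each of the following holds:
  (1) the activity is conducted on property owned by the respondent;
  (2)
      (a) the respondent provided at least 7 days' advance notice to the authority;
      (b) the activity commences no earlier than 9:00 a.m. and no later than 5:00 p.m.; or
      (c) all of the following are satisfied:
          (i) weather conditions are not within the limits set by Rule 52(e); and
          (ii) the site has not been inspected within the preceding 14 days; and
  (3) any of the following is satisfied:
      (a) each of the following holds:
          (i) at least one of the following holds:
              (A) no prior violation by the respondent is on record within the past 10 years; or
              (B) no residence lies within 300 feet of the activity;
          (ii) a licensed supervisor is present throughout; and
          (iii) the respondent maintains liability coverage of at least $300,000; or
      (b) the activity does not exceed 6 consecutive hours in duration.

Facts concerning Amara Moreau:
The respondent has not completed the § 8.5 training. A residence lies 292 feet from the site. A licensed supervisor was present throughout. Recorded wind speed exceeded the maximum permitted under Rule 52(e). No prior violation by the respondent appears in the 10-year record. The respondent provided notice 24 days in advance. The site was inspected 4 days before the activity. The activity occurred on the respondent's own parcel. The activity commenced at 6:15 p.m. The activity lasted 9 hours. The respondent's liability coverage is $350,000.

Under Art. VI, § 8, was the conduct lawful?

(1) own property — satisfied.
(a) ≥7 days' notice — satisfied.
(b) start within hours — not met.
(i) not (weather ok) — satisfied.
(ii) not (site inspected) — not satisfied.
(c): T AND F → false.
(2) = T OR F OR F = true.
(A) no prior violation — satisfied.
(B) no residence in 300 ft — fails.
(i) = T OR F = true.
(ii) supervisor present — holds.
(iii) coverage ≥ $300,000 — met.
(a) = T AND T AND T = true.
(b) ≤ 6 hrs duration — not met.
So (3) is satisfied (T OR F).
So Overall is satisfied (T AND T AND T).

Yes — lawful.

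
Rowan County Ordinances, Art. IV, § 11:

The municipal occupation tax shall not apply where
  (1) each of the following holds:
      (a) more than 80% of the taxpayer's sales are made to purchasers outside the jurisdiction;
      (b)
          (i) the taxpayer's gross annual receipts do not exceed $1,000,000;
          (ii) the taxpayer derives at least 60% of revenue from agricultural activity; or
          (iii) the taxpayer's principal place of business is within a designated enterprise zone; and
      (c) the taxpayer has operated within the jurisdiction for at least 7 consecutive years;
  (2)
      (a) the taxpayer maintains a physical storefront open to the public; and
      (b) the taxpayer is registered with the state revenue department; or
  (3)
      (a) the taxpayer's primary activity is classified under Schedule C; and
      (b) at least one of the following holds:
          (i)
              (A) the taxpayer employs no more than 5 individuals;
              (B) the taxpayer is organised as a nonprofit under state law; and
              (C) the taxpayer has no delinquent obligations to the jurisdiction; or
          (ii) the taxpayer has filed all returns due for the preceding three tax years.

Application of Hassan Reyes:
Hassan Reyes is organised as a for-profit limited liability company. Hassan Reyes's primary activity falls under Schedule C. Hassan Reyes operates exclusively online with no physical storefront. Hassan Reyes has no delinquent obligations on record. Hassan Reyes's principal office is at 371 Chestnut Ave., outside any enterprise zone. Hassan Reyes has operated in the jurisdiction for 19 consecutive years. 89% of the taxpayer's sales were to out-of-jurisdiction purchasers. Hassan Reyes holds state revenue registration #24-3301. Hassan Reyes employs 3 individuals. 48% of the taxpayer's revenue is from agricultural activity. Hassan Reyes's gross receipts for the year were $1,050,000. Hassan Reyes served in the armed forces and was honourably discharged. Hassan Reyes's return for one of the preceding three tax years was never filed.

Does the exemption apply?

No — not exempt.

(a) >80% out-of-jur. sales — met.
(i) receipts ≤ $1,000,000 — fails.
(ii) ≥60% agricultural — not met.
(iii) in enterprise zone — fails.
So (b) is not satisfied (F OR F OR F).
(c) ≥ 7 yrs in jurisdiction — met.
So (1) is not satisfied (T AND F AND T).
(a) has storefront — not satisfied.
(b) state-registered — satisfied.
So (2) is not satisfied (F AND T).
(a) Schedule C activity — met.
(A) ≤ 5 employees — met.
(B) nonprofit — fails.
(C) no delinquency — satisfied.
So (i) is not satisfied (T AND F AND T).
(ii) returns current — not satisfied.
(b): F OR F → false.
(3) = T AND F = false.
So Overall is not satisfied (F OR F OR F).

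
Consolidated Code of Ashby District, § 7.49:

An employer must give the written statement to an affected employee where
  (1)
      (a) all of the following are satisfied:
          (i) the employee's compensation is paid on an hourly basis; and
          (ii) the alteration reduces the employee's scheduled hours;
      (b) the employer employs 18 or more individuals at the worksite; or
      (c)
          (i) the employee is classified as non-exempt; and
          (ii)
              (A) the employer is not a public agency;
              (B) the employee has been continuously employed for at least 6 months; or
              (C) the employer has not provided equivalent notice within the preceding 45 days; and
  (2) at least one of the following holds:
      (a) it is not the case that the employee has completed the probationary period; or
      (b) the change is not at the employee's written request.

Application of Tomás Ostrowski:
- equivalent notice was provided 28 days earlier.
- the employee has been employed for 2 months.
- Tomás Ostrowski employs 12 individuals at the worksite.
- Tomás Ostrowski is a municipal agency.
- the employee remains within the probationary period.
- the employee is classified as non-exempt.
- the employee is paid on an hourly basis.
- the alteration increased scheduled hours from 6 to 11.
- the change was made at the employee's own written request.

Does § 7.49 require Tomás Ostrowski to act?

No — not required.

(i) hourly-paid — satisfied.
(ii) hours reduced — not satisfied.
(a): T AND F → false.
(b) ≥ 18 at site — fails.
(i) non-exempt — holds.
(A) not (public agency) — not met.
(B) tenure ≥ 6 mo. — fails.
(C) no recent notice — fails.
(ii): F OR F OR F → false.
(c) = T AND F = false.
(1): F OR F OR F → false.
(a) not (past probation) — satisfied.
(b) not employee-requested — not met.
(2) = T OR F = true.
So Overall is not satisfied (F AND T).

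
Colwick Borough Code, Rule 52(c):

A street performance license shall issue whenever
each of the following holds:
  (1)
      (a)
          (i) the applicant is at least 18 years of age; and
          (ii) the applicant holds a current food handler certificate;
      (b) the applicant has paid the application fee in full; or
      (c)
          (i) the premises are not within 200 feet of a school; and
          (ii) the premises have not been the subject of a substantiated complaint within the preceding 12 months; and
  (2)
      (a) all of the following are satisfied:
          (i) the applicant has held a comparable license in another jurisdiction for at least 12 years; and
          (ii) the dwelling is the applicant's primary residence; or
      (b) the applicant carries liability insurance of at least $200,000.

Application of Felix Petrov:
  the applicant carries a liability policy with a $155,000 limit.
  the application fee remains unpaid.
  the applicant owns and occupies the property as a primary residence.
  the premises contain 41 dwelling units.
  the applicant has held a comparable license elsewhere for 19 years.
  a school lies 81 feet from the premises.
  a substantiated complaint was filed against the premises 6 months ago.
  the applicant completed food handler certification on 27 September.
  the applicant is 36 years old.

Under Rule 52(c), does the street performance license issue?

(i) age ≥ 18 — satisfied.
(ii) food handler cert. — satisfied.
(a): T AND T → true.
(b) fee paid — not satisfied.
(i) ≥200 ft from school — not met.
(ii) no complaint in 12 mo. — not satisfied.
So (c) is not satisfied (F AND F).
(1): T OR F OR F → true.
(i) prior license ≥ 12 yr — holds.
(ii) primary residence — met.
(a): T AND T → true.
(b) insurance ≥ $200,000 — not met.
So (2) is satisfied (T OR F).
So Overall is satisfied (T AND T).

Yes — granted.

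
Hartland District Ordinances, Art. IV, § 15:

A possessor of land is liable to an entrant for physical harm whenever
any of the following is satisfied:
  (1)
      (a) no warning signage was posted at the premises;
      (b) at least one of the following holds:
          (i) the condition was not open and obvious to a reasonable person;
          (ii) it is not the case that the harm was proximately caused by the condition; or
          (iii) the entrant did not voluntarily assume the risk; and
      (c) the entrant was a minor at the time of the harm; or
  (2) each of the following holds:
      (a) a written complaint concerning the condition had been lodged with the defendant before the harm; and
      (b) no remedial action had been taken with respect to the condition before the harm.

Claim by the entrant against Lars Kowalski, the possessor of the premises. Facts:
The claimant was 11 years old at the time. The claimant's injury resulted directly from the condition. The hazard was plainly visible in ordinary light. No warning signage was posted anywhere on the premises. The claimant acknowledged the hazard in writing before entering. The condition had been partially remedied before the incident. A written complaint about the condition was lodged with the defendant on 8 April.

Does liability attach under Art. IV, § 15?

No — not liable.

(a) no signage posted — satisfied.
(i) not open/obvious — not met.
(ii) not (proximate cause) — not met.
(iii) no assumed risk — not satisfied.
(b): F OR F OR F → false.
(c) entrant a minor — satisfied.
(1): T AND F AND T → false.
(a) complaint lodged — satisfied.
(b) no remedial action — fails.
So (2) is not satisfied (T AND F).
Overall = F OR F = false.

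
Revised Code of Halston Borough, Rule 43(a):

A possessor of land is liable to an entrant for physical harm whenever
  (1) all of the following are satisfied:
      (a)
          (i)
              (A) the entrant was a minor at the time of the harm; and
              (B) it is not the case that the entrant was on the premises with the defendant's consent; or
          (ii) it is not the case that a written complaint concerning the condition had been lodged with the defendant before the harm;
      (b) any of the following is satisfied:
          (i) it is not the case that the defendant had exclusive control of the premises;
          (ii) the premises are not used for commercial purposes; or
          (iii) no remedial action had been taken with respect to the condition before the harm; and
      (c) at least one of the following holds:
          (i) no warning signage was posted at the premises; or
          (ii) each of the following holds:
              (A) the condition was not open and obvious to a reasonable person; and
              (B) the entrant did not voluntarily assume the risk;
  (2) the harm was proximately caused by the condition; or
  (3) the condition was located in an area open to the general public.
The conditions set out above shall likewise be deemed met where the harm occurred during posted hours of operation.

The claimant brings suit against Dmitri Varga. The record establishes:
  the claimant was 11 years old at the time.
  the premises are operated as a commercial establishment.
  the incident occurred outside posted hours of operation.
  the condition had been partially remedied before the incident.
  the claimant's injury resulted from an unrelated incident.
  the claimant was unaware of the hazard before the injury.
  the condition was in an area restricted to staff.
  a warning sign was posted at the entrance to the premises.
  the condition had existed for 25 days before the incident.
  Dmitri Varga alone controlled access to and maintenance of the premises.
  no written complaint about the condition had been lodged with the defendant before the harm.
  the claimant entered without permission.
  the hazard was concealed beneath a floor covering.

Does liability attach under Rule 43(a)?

(A) entrant a minor — holds.
(B) not (consent to enter) — met.
(i) = T AND T = true.
(ii) not (complaint lodged) — met.
(a) = T OR T = true.
(i) not (exclusive control) — not satisfied.
(ii) not (commercial use) — fails.
(iii) no remedial action — fails.
(b): F OR F OR F → false.
(i) no signage posted — fails.
(A) not open/obvious — met.
(B) no assumed risk — holds.
(ii) = T AND T = true.
(c) = F OR T = true.
(1): T AND F AND T → false.
(2) proximate cause — not met.
(3) public area — not satisfied.
Overall: F OR F OR F → false.
Exception (during posted hours) — not satisfied.
Result: main false OR exception false → false.

No — not liable.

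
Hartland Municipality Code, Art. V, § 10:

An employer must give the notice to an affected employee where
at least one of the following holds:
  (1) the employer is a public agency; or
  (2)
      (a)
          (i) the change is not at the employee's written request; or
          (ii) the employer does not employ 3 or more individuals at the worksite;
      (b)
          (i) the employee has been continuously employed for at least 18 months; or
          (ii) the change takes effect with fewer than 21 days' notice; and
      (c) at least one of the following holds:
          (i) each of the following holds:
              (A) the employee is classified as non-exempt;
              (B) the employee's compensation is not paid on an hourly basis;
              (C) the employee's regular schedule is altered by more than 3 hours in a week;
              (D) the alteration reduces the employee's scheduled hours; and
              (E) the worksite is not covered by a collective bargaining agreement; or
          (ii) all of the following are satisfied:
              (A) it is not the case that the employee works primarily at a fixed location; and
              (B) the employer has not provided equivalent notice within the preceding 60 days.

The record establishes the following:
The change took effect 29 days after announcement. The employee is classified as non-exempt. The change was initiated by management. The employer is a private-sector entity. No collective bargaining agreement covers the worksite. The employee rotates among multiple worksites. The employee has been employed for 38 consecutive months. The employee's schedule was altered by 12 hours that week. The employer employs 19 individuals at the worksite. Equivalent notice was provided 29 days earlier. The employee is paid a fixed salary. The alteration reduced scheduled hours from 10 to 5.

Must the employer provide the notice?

Yes — required.

(1) public agency — fails.
(i) not employee-requested — holds.
(ii) not (≥ 3 at site) — fails.
So (a) is satisfied (T OR F).
(i) tenure ≥ 18 mo. — satisfied.
(ii) < 21 days' notice — fails.
(b) = T OR F = true.
(A) non-exempt — satisfied.
(B) not (hourly-paid) — satisfied.
(C) schedule shift > 3h — satisfied.
(D) hours reduced — met.
(E) no CBA — met.
(i): T AND T AND T AND T AND T → true.
(A) not (fixed location) — satisfied.
(B) no recent notice — fails.
(ii): T AND F → false.
So (c) is satisfied (T OR F).
(2) = T AND T AND T = true.
Overall = F OR T = true.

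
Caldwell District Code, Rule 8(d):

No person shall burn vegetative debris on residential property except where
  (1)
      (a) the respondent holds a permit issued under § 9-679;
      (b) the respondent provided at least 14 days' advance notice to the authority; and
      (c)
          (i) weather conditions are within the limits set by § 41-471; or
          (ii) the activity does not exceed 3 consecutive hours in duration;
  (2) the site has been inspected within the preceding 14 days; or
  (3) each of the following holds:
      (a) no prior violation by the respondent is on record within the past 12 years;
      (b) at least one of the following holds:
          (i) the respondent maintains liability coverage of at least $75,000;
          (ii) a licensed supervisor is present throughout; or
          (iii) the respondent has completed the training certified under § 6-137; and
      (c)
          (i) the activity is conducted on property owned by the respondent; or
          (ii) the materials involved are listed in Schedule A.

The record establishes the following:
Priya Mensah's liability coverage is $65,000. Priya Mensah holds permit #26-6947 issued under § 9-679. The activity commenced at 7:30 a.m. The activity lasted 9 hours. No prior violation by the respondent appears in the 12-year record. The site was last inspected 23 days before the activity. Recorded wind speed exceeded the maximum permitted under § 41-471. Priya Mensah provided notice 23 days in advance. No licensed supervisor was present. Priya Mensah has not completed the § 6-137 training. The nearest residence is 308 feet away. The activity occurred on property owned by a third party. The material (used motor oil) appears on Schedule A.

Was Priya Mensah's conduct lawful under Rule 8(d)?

No — unlawful.

(a) holds permit — satisfied.
(b) ≥14 days' notice — met.
(i) weather ok — not satisfied.
(ii) ≤ 3 hrs duration — fails.
So (c) is not satisfied (F OR F).
(1): T AND T AND F → false.
(2) site inspected — not satisfied.
(a) no prior violation — met.
(i) coverage ≥ $75,000 — not satisfied.
(ii) supervisor present — fails.
(iii) training certified — not met.
(b): F OR F OR F → false.
(i) own property — not met.
(ii) Schedule A material — met.
So (c) is satisfied (F OR T).
(3) = T AND F AND T = false.
So Overall is not satisfied (F OR F OR F).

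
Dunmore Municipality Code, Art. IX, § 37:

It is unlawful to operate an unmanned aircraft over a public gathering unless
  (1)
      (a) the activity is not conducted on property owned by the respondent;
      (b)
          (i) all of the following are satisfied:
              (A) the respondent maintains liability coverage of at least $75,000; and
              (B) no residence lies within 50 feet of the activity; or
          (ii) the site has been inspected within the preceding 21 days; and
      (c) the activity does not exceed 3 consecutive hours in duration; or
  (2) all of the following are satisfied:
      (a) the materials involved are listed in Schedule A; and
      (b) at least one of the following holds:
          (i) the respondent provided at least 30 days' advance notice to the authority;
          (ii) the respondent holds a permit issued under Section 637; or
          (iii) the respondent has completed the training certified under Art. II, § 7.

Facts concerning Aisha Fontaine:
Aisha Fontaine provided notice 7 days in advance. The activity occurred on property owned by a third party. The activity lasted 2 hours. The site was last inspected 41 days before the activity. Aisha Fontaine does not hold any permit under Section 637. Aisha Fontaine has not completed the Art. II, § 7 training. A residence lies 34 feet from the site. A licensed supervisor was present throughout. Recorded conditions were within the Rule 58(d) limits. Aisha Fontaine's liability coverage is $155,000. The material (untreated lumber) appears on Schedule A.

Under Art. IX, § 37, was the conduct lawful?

(a) not (own property) — holds.
(A) coverage ≥ $75,000 — met.
(B) no residence in 50 ft — not met.
So (i) is not satisfied (T AND F).
(ii) site inspected — not satisfied.
(b): F OR F → false.
(c) ≤ 3 hrs duration — satisfied.
(1): T AND F AND T → false.
(a) Schedule A material — met.
(i) ≥30 days' notice — not satisfied.
(ii) holds permit — not met.
(iii) training certified — not satisfied.
So (b) is not satisfied (F OR F OR F).
So (2) is not satisfied (T AND F).
Overall = F OR F = false.

No — unlawful.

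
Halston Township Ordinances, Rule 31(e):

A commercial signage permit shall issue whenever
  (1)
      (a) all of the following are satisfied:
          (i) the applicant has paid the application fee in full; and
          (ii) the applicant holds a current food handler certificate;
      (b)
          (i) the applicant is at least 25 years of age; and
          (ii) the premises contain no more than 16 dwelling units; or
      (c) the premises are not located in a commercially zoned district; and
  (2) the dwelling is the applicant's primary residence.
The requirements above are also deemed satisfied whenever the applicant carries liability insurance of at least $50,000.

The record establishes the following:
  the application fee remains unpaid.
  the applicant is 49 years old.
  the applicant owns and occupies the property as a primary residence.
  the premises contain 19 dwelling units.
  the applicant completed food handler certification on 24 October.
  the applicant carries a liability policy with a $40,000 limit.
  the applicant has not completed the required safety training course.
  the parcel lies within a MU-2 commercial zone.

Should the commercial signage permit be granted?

(i) fee paid — not met.
(ii) food handler cert. — holds.
(a): F AND T → false.
(i) age ≥ 25 — satisfied.
(ii) ≤ 16 units — not met.
So (b) is not satisfied (T AND F).
(c) not (commercially zoned) — not met.
So (1) is not satisfied (F OR F OR F).
(2) primary residence — met.
Overall: F AND T → false.
Exception (insurance ≥ $50,000) — not satisfied.
Result: main false OR exception false → false.

No — denied.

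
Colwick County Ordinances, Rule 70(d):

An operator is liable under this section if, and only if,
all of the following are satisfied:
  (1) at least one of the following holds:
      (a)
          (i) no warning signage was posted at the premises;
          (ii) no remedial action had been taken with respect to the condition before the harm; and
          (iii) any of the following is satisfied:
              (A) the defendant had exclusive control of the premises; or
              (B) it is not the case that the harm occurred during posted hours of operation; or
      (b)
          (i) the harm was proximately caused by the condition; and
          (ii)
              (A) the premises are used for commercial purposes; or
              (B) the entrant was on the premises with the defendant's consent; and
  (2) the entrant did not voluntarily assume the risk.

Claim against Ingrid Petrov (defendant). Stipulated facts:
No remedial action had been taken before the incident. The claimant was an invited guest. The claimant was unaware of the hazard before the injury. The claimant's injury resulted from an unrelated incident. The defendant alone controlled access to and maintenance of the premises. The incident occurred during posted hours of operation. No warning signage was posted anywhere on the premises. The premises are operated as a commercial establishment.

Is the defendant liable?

Yes — liable.

(i) no signage posted — met.
(ii) no remedial action — holds.
(A) exclusive control — met.
(B) not (during posted hours) — not satisfied.
(iii): T OR F → true.
(a): T AND T AND T → true.
(i) proximate cause — fails.
(A) commercial use — met.
(B) consent to enter — met.
(ii) = T OR T = true.
(b) = F AND T = false.
(1): T OR F → true.
(2) no assumed risk — satisfied.
So Overall is satisfied (T AND T).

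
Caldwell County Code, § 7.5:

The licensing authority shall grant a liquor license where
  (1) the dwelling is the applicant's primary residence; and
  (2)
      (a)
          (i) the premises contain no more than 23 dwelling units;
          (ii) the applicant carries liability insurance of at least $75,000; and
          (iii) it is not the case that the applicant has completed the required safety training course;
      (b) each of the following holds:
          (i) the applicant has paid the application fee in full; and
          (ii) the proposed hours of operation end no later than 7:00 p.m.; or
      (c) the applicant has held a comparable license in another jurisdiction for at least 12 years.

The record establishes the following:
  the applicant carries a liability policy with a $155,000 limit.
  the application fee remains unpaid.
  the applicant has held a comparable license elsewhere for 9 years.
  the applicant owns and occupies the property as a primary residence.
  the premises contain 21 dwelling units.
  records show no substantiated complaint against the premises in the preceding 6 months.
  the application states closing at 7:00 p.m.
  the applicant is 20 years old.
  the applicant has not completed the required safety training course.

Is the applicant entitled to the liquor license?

(1) primary residence — met.
(i) ≤ 23 units — holds.
(ii) insurance ≥ $75,000 — satisfied.
(iii) not (safety training) — holds.
(a): T AND T AND T → true.
(i) fee paid — not satisfied.
(ii) closes by 7 p.m. — met.
(b) = F AND T = false.
(c) prior license ≥ 12 yr — not satisfied.
(2) = T OR F OR F = true.
So Overall is satisfied (T AND T).

Yes — granted.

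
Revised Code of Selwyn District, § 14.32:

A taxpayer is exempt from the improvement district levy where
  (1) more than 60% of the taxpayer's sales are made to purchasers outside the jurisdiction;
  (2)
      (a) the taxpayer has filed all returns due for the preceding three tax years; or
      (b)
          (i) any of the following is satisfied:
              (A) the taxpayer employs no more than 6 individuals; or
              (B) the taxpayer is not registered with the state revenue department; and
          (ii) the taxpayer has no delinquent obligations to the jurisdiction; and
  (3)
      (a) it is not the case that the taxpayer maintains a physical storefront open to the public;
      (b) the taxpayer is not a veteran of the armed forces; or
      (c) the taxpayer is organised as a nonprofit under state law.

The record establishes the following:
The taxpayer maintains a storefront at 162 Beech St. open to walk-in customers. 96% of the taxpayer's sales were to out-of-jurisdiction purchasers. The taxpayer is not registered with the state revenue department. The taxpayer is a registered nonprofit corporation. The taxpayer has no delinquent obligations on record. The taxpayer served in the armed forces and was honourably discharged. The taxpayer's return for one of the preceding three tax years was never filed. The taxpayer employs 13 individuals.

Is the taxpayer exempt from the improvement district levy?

Yes — exempt.

(1) >60% out-of-jur. sales — holds.
(a) returns current — fails.
(A) ≤ 6 employees — not satisfied.
(B) not (state-registered) — satisfied.
(i): F OR T → true.
(ii) no delinquency — met.
So (b) is satisfied (T AND T).
(2): F OR T → true.
(a) not (has storefront) — not met.
(b) not (veteran) — fails.
(c) nonprofit — satisfied.
So (3) is satisfied (F OR F OR T).
Overall: T AND T AND T → true.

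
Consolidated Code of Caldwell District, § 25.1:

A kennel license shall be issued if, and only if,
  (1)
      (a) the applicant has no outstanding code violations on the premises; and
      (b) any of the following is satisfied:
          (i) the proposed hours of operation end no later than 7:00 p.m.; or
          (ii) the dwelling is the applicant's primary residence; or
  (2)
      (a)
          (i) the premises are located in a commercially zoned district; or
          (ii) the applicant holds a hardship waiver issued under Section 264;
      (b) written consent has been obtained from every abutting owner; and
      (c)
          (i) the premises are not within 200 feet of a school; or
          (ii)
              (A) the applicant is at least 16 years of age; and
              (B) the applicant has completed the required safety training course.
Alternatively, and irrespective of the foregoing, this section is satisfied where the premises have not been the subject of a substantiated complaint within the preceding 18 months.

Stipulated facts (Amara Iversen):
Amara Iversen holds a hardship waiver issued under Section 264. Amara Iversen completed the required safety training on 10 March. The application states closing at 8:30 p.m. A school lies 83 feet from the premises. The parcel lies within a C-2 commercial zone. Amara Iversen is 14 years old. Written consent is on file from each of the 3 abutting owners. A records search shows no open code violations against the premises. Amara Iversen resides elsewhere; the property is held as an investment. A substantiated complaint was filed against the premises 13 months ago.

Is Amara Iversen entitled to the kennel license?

(a) no code violations — satisfied.
(i) closes by 7 p.m. — not met.
(ii) primary residence — not satisfied.
(b) = F OR F = false.
(1) = T AND F = false.
(i) commercially zoned — holds.
(ii) hardship waiver — met.
(a): T OR T → true.
(b) all abutters consent — met.
(i) ≥200 ft from school — fails.
(A) age ≥ 16 — fails.
(B) safety training — satisfied.
(ii): F AND T → false.
So (c) is not satisfied (F OR F).
(2): T AND T AND F → false.
Overall: F OR F → false.
Exception (no complaint in 18 mo.) — not satisfied.
Result: main false OR exception false → false.

No — denied.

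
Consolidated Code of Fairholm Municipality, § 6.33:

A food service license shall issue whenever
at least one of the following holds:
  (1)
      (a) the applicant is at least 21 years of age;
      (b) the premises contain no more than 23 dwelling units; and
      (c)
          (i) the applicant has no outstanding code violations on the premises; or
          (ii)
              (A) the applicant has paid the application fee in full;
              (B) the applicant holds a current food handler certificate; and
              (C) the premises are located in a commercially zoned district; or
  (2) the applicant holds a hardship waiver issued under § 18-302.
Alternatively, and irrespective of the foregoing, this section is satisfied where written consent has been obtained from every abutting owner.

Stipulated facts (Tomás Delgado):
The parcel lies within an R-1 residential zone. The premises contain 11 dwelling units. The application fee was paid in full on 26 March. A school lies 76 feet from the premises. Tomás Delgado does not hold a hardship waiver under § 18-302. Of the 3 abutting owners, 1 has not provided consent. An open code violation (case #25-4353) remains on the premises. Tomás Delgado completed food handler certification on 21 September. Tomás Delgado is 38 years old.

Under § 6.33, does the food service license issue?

(a) age ≥ 21 — holds.
(b) ≤ 23 units — met.
(i) no code violations — not satisfied.
(A) fee paid — satisfied.
(B) food handler cert. — holds.
(C) commercially zoned — fails.
(ii) = T AND T AND F = false.
(c): F OR F → false.
(1): T AND T AND F → false.
(2) hardship waiver — fails.
Overall: F OR F → false.
Exception (all abutters consent) — not satisfied.
Result: main false OR exception false → false.

No — denied.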